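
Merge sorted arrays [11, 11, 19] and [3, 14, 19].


Compare heads, take smaller each step.
Merged: [3, 11, 11, 14, 19, 19]


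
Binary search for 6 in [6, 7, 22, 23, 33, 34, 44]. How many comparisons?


Search for 6:
[0,6] mid=3 arr[3]=23
[0,2] mid=1 arr[1]=7
[0,0] mid=0 arr[0]=6
Total: 3 comparisons


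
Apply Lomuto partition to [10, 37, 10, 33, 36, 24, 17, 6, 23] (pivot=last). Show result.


Elements <= 23 go left of pivot.
Result: [10, 10, 17, 6, 23, 24, 37, 33, 36], pivot at index 4


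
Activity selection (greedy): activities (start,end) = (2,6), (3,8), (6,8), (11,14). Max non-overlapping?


Greedy: pick earliest-ending, then skip overlaps.
Selected (3 activities): [(2, 6), (6, 8), (11, 14)]


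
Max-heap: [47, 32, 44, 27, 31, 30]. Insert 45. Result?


Append 45: [47, 32, 44, 27, 31, 30, 45]
Bubble up: swap idx 6(45) with idx 2(44)
Result: [47, 32, 45, 27, 31, 30, 44]


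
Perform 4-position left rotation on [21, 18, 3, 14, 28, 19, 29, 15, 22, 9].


Left rotate by 4: [28, 19, 29, 15, 22, 9, 21, 18, 3, 14]


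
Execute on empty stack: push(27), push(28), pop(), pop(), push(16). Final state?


push(27) -> [27]
push(28) -> [27, 28]
pop() returns 28 -> [27]
pop() returns 27 -> []
push(16) -> [16]
Final stack (bottom to top): [16]


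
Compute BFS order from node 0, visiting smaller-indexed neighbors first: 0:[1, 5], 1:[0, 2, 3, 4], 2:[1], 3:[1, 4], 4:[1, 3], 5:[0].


BFS queue: start with [0]
Visit order: [0, 1, 5, 2, 3, 4]


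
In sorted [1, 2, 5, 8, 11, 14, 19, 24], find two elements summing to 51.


Two pointers: lo=0, hi=7
No pair sums to 51


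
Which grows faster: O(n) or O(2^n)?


linear grows slower than exponential
O(n) is asymptotically smaller; O(2^n) grows faster


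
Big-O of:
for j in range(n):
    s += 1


Per nesting level: O(n) = O(n)
Complexity: O(n)


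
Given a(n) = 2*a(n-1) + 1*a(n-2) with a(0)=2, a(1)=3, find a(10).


Build bottom-up:
...a(8)=1562, a(9)=3771, a(10)=2*3771+1*1562=9104


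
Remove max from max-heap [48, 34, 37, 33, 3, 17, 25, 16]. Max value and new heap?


Max = 48
Replace root with last, heapify down
Resulting heap: [37, 34, 25, 33, 3, 17, 16]


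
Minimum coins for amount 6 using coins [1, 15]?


dp[0]=0; dp[i]=1+min(dp[i-c] for c in coins)
...dp[1]=1, dp[2]=2, dp[3]=3, dp[4]=4, dp[5]=5, dp[6]=6
Minimum coins for 6 = 6


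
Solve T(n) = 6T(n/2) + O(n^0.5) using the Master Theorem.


a=6, b=2, c=0.5. log_2(6)=2.585 > c=0.5. Case 1: O(n^log_b(a)) = O(n^2.585)
Complexity: O(n^2.585)


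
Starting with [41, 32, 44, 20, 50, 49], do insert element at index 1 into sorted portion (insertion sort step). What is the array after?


After one pass: [32, 41, 44, 20, 50, 49]


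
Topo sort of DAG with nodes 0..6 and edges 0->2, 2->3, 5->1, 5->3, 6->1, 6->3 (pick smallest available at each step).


Kahn's algorithm, process smallest node first
Order: [0, 2, 4, 5, 6, 1, 3]


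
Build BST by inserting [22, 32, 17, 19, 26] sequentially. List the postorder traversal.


Root = 22; build tree by BST insertion.
Postorder traversal: [19, 17, 26, 32, 22]


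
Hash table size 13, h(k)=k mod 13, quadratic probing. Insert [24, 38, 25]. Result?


Insertions: 24->slot 11; 38->slot 12; 25->slot 0
Table: [25, None, None, None, None, None, None, None, None, None, None, 24, 38]


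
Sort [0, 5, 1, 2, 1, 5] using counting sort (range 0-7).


Count array: [1, 2, 1, 0, 0, 2, 0, 0]
Reconstruct: [0, 1, 1, 2, 5, 5]


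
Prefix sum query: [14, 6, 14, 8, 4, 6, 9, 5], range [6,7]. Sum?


Prefix sums: [0, 14, 20, 34, 42, 46, 52, 61, 66]
Sum[6..7] = prefix[8] - prefix[6] = 66 - 52 = 14


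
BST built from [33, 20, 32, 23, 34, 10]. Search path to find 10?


BST root = 33
Search for 10: compare at each node
Path: [33, 20, 10]


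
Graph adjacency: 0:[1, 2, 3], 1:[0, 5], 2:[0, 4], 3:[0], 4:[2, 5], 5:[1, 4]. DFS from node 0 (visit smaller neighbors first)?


DFS stack-based: start with [0]
Visit order: [0, 1, 5, 4, 2, 3]


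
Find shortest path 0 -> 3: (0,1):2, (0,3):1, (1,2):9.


Dijkstra from 0:
Distances: {0: 0, 1: 2, 2: 11, 3: 1}
Shortest distance to 3 = 1, path = [0, 3]


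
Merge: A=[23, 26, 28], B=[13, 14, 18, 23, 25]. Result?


Compare heads, take smaller each step.
Merged: [13, 14, 18, 23, 23, 25, 26, 28]


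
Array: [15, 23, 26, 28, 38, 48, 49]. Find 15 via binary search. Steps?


Search for 15:
[0,6] mid=3 arr[3]=28
[0,2] mid=1 arr[1]=23
[0,0] mid=0 arr[0]=15
Total: 3 comparisons


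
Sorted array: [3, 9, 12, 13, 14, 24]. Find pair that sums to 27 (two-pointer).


Two pointers: lo=0, hi=5
Found pair: (3, 24) summing to 27


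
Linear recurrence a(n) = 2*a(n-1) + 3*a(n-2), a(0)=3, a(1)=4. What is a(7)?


Build bottom-up:
...a(5)=424, a(6)=1277, a(7)=2*1277+3*424=3826


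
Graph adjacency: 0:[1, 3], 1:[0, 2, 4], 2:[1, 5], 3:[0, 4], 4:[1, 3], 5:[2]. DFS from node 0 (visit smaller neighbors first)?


DFS stack-based: start with [0]
Visit order: [0, 1, 2, 5, 4, 3]


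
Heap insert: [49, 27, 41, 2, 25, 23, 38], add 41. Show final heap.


Append 41: [49, 27, 41, 2, 25, 23, 38, 41]
Bubble up: swap idx 7(41) with idx 3(2); swap idx 3(41) with idx 1(27)
Result: [49, 41, 41, 27, 25, 23, 38, 2]


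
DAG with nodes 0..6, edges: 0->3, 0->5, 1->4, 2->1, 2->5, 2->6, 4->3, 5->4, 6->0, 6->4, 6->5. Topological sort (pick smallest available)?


Kahn's algorithm, process smallest node first
Order: [2, 1, 6, 0, 5, 4, 3]


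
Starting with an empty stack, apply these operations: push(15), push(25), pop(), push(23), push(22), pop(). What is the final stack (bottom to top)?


push(15) -> [15]
push(25) -> [15, 25]
pop() returns 25 -> [15]
push(23) -> [15, 23]
push(22) -> [15, 23, 22]
pop() returns 22 -> [15, 23]
Final stack (bottom to top): [15, 23]


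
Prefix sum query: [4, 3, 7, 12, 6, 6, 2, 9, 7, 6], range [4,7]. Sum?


Prefix sums: [0, 4, 7, 14, 26, 32, 38, 40, 49, 56, 62]
Sum[4..7] = prefix[8] - prefix[4] = 49 - 26 = 23


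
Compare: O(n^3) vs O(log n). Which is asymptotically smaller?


logarithmic grows slower than cubic
O(log n) is asymptotically smaller; O(n^3) grows faster


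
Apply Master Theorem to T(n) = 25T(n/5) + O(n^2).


a=25, b=5, c=2. log_5(25)=2 = c=2. Case 2: O(n^c log n) = O(n^2 log n)
Complexity: O(n^2 log n)


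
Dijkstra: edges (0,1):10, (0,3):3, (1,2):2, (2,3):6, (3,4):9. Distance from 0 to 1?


Dijkstra from 0:
Distances: {0: 0, 1: 10, 2: 9, 3: 3, 4: 12}
Shortest distance to 1 = 10, path = [0, 1]


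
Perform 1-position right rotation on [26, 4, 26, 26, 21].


Right rotate by 1: [21, 26, 4, 26, 26]


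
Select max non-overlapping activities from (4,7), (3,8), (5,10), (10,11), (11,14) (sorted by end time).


Greedy: pick earliest-ending, then skip overlaps.
Selected (3 activities): [(4, 7), (10, 11), (11, 14)]


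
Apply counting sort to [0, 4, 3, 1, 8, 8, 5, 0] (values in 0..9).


Count array: [2, 1, 0, 1, 1, 1, 0, 0, 2, 0]
Reconstruct: [0, 0, 1, 3, 4, 5, 8, 8]


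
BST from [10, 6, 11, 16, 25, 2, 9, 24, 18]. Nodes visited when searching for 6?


BST root = 10
Search for 6: compare at each node
Path: [10, 6]


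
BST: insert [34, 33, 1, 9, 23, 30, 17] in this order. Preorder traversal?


Root = 34; build tree by BST insertion.
Preorder traversal: [34, 33, 1, 9, 23, 17, 30]


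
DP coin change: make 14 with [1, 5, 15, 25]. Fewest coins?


dp[0]=0; dp[i]=1+min(dp[i-c] for c in coins)
...dp[9]=5, dp[10]=2, dp[11]=3, dp[12]=4, dp[13]=5, dp[14]=6
Minimum coins for 14 = 6


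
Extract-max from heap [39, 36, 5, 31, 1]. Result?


Max = 39
Replace root with last, heapify down
Resulting heap: [36, 31, 5, 1]


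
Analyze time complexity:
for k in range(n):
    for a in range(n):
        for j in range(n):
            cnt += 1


Per nesting level: O(n) * O(n) * O(n) = O(n^3)
Complexity: O(n^3)


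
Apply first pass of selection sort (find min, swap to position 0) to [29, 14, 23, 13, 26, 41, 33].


After one pass: [13, 14, 23, 29, 26, 41, 33]


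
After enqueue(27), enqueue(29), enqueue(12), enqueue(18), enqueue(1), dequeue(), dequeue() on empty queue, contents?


enqueue(27) -> [27]
enqueue(29) -> [27, 29]
enqueue(12) -> [27, 29, 12]
enqueue(18) -> [27, 29, 12, 18]
enqueue(1) -> [27, 29, 12, 18, 1]
dequeue() returns 27 -> [29, 12, 18, 1]
dequeue() returns 29 -> [12, 18, 1]
Final queue (front to back): [12, 18, 1]


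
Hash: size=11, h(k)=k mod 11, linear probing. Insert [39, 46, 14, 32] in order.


Insertions: 39->slot 6; 46->slot 2; 14->slot 3; 32->slot 10
Table: [None, None, 46, 14, None, None, 39, None, None, None, 32]


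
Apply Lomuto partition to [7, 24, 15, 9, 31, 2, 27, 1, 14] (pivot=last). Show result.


Elements <= 14 go left of pivot.
Result: [7, 9, 2, 1, 14, 15, 27, 24, 31], pivot at index 4


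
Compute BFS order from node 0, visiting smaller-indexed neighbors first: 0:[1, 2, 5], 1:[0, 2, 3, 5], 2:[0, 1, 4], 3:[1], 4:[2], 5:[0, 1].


BFS queue: start with [0]
Visit order: [0, 1, 2, 5, 3, 4]


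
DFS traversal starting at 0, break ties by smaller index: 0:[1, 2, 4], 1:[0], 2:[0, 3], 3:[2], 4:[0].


DFS stack-based: start with [0]
Visit order: [0, 1, 2, 3, 4]


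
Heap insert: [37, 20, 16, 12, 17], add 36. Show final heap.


Append 36: [37, 20, 16, 12, 17, 36]
Bubble up: swap idx 5(36) with idx 2(16)
Result: [37, 20, 36, 12, 17, 16]


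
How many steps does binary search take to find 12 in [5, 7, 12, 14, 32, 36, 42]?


Search for 12:
[0,6] mid=3 arr[3]=14
[0,2] mid=1 arr[1]=7
[2,2] mid=2 arr[2]=12
Total: 3 comparisons


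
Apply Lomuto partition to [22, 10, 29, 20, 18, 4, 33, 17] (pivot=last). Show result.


Elements <= 17 go left of pivot.
Result: [10, 4, 17, 20, 18, 22, 33, 29], pivot at index 2


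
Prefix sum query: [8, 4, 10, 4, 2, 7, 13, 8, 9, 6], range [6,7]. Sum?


Prefix sums: [0, 8, 12, 22, 26, 28, 35, 48, 56, 65, 71]
Sum[6..7] = prefix[8] - prefix[6] = 56 - 35 = 21


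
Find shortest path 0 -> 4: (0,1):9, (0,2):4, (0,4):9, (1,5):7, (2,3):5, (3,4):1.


Dijkstra from 0:
Distances: {0: 0, 1: 9, 2: 4, 3: 9, 4: 9, 5: 16}
Shortest distance to 4 = 9, path = [0, 4]


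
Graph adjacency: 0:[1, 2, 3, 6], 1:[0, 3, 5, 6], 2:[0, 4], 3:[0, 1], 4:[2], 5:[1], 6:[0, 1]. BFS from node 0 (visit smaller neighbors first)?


BFS queue: start with [0]
Visit order: [0, 1, 2, 3, 6, 5, 4]


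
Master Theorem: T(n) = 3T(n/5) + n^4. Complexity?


a=3, b=5, c=4. log_5(3)=0.683 < c=4. Case 3: O(n^c) = O(n^4)
Complexity: O(n^4)


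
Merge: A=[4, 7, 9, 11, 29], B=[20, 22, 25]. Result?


Compare heads, take smaller each step.
Merged: [4, 7, 9, 11, 20, 22, 25, 29]


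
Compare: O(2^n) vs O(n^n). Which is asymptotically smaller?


exponential grows slower than n^n
O(2^n) is asymptotically smaller; O(n^n) grows faster


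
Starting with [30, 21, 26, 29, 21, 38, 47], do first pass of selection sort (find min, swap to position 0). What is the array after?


After one pass: [21, 30, 26, 29, 21, 38, 47]


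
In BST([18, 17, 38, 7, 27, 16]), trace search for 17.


BST root = 18
Search for 17: compare at each node
Path: [18, 17]


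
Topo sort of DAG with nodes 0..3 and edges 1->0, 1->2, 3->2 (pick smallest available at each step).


Kahn's algorithm, process smallest node first
Order: [1, 0, 3, 2]


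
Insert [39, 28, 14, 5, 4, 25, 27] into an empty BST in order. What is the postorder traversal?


Root = 39; build tree by BST insertion.
Postorder traversal: [4, 5, 27, 25, 14, 28, 39]


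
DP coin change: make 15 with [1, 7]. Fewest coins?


dp[0]=0; dp[i]=1+min(dp[i-c] for c in coins)
...dp[10]=4, dp[11]=5, dp[12]=6, dp[13]=7, dp[14]=2, dp[15]=3
Minimum coins for 15 = 3


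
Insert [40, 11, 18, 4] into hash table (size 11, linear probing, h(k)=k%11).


Insertions: 40->slot 7; 11->slot 0; 18->slot 8; 4->slot 4
Table: [11, None, None, None, 4, None, None, 40, 18, None, None]


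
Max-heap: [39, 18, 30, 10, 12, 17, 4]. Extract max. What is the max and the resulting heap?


Max = 39
Replace root with last, heapify down
Resulting heap: [30, 18, 17, 10, 12, 4]


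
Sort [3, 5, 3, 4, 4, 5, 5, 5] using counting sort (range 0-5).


Count array: [0, 0, 0, 2, 2, 4]
Reconstruct: [3, 3, 4, 4, 5, 5, 5, 5]


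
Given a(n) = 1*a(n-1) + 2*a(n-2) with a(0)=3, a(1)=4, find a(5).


Build bottom-up:
...a(3)=18, a(4)=38, a(5)=1*38+2*18=74


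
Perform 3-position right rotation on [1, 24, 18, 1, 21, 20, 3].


Right rotate by 3: [21, 20, 3, 1, 24, 18, 1]


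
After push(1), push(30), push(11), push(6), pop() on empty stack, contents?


push(1) -> [1]
push(30) -> [1, 30]
push(11) -> [1, 30, 11]
push(6) -> [1, 30, 11, 6]
pop() returns 6 -> [1, 30, 11]
Final stack (bottom to top): [1, 30, 11]


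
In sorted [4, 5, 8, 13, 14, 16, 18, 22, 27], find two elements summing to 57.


Two pointers: lo=0, hi=8
No pair sums to 57


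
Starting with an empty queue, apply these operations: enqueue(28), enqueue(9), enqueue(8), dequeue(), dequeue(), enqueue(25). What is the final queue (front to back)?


enqueue(28) -> [28]
enqueue(9) -> [28, 9]
enqueue(8) -> [28, 9, 8]
dequeue() returns 28 -> [9, 8]
dequeue() returns 9 -> [8]
enqueue(25) -> [8, 25]
Final queue (front to back): [8, 25]


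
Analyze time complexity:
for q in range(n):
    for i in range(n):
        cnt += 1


Per nesting level: O(n) * O(n) = O(n^2)
Complexity: O(n^2)


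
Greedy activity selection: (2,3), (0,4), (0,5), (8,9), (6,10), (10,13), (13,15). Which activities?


Greedy: pick earliest-ending, then skip overlaps.
Selected (4 activities): [(2, 3), (8, 9), (10, 13), (13, 15)]


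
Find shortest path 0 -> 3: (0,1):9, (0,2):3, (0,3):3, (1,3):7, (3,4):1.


Dijkstra from 0:
Distances: {0: 0, 1: 9, 2: 3, 3: 3, 4: 4}
Shortest distance to 3 = 3, path = [0, 3]


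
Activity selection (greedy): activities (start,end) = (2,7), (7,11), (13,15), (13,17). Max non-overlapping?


Greedy: pick earliest-ending, then skip overlaps.
Selected (3 activities): [(2, 7), (7, 11), (13, 15)]


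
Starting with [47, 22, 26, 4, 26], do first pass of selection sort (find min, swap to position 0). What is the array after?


After one pass: [4, 22, 26, 47, 26]


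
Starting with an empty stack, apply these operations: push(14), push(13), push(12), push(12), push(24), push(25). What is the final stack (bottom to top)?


push(14) -> [14]
push(13) -> [14, 13]
push(12) -> [14, 13, 12]
push(12) -> [14, 13, 12, 12]
push(24) -> [14, 13, 12, 12, 24]
push(25) -> [14, 13, 12, 12, 24, 25]
Final stack (bottom to top): [14, 13, 12, 12, 24, 25]


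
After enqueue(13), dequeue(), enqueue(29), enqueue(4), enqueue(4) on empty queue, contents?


enqueue(13) -> [13]
dequeue() returns 13 -> []
enqueue(29) -> [29]
enqueue(4) -> [29, 4]
enqueue(4) -> [29, 4, 4]
Final queue (front to back): [29, 4, 4]


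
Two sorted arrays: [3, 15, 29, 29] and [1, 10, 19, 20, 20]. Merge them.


Compare heads, take smaller each step.
Merged: [1, 3, 10, 15, 19, 20, 20, 29, 29]


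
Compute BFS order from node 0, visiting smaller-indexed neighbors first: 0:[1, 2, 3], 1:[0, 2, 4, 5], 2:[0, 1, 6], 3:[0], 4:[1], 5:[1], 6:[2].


BFS queue: start with [0]
Visit order: [0, 1, 2, 3, 4, 5, 6]


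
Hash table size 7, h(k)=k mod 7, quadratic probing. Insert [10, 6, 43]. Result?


Insertions: 10->slot 3; 6->slot 6; 43->slot 1
Table: [None, 43, None, 10, None, None, 6]


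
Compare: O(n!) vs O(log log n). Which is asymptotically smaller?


double-logarithmic grows slower than factorial
O(log log n) is asymptotically smaller; O(n!) grows faster


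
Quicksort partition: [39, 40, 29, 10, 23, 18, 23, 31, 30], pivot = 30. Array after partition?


Elements <= 30 go left of pivot.
Result: [29, 10, 23, 18, 23, 30, 39, 31, 40], pivot at index 5


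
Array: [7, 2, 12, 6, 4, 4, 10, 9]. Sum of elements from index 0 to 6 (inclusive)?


Prefix sums: [0, 7, 9, 21, 27, 31, 35, 45, 54]
Sum[0..6] = prefix[7] - prefix[0] = 45 - 0 = 45


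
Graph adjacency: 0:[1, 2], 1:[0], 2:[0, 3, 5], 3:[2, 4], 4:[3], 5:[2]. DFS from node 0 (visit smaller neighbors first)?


DFS stack-based: start with [0]
Visit order: [0, 1, 2, 3, 4, 5]


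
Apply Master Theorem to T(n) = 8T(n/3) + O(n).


a=8, b=3, c=1. log_3(8)=1.893 > c=1. Case 1: O(n^log_b(a)) = O(n^1.893)
Complexity: O(n^1.893)


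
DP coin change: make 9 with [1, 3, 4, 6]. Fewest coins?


dp[0]=0; dp[i]=1+min(dp[i-c] for c in coins)
...dp[4]=1, dp[5]=2, dp[6]=1, dp[7]=2, dp[8]=2, dp[9]=2
Minimum coins for 9 = 2


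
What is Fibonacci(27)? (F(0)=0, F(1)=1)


F(n)=F(n-1)+F(n-2)
...F(25)=75025, F(26)=121393, F(27)=196418


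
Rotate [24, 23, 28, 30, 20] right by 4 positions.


Right rotate by 4: [23, 28, 30, 20, 24]


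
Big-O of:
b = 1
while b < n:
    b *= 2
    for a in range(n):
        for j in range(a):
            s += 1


Per nesting level: O(log n) * O(n) * O(n) [triangular over a] = O(n^2 log n)
Complexity: O(n^2 log n)


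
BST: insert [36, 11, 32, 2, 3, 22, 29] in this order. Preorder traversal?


Root = 36; build tree by BST insertion.
Preorder traversal: [36, 11, 2, 3, 32, 22, 29]


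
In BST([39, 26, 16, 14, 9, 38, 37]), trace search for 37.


BST root = 39
Search for 37: compare at each node
Path: [39, 26, 38, 37]


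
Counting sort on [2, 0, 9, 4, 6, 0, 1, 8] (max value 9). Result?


Count array: [2, 1, 1, 0, 1, 0, 1, 0, 1, 1]
Reconstruct: [0, 0, 1, 2, 4, 6, 8, 9]


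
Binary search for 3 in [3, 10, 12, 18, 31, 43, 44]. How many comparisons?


Search for 3:
[0,6] mid=3 arr[3]=18
[0,2] mid=1 arr[1]=10
[0,0] mid=0 arr[0]=3
Total: 3 comparisons


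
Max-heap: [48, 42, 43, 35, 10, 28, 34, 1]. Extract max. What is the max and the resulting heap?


Max = 48
Replace root with last, heapify down
Resulting heap: [43, 42, 34, 35, 10, 28, 1]


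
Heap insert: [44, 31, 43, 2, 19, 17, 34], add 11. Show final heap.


Append 11: [44, 31, 43, 2, 19, 17, 34, 11]
Bubble up: swap idx 7(11) with idx 3(2)
Result: [44, 31, 43, 11, 19, 17, 34, 2]


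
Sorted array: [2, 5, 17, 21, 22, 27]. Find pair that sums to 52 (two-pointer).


Two pointers: lo=0, hi=5
No pair sums to 52


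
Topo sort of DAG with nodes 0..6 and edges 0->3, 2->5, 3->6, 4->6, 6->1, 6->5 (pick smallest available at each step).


Kahn's algorithm, process smallest node first
Order: [0, 2, 3, 4, 6, 1, 5]


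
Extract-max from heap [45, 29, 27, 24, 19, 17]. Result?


Max = 45
Replace root with last, heapify down
Resulting heap: [29, 24, 27, 17, 19]


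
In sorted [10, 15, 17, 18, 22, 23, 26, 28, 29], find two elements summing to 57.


Two pointers: lo=0, hi=8
Found pair: (28, 29) summing to 57


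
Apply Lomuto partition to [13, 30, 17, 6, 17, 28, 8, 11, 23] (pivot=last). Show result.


Elements <= 23 go left of pivot.
Result: [13, 17, 6, 17, 8, 11, 23, 28, 30], pivot at index 6


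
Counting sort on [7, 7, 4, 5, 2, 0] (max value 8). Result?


Count array: [1, 0, 1, 0, 1, 1, 0, 2, 0]
Reconstruct: [0, 2, 4, 5, 7, 7]


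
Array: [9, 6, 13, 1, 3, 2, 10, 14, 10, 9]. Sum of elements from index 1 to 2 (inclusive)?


Prefix sums: [0, 9, 15, 28, 29, 32, 34, 44, 58, 68, 77]
Sum[1..2] = prefix[3] - prefix[1] = 28 - 9 = 19


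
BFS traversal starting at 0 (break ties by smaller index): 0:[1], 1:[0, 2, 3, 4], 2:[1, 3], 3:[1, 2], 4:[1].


BFS queue: start with [0]
Visit order: [0, 1, 2, 3, 4]


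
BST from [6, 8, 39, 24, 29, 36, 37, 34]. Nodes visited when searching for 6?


BST root = 6
Search for 6: compare at each node
Path: [6]


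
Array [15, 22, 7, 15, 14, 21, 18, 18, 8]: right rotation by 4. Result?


Right rotate by 4: [21, 18, 18, 8, 15, 22, 7, 15, 14]


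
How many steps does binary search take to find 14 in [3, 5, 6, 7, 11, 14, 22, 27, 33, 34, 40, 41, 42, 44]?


Search for 14:
[0,13] mid=6 arr[6]=22
[0,5] mid=2 arr[2]=6
[3,5] mid=4 arr[4]=11
[5,5] mid=5 arr[5]=14
Total: 4 comparisons


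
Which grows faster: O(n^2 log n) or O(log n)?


logarithmic grows slower than n^2 log n
O(log n) is asymptotically smaller; O(n^2 log n) grows faster


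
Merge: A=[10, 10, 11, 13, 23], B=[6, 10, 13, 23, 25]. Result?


Compare heads, take smaller each step.
Merged: [6, 10, 10, 10, 11, 13, 13, 23, 23, 25]


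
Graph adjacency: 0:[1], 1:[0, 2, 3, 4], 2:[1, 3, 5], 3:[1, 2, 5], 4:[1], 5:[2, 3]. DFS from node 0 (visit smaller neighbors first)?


DFS stack-based: start with [0]
Visit order: [0, 1, 2, 3, 5, 4]


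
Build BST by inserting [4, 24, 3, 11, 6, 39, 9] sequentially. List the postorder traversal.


Root = 4; build tree by BST insertion.
Postorder traversal: [3, 9, 6, 11, 39, 24, 4]


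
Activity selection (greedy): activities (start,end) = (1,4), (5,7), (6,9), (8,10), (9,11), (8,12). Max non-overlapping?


Greedy: pick earliest-ending, then skip overlaps.
Selected (3 activities): [(1, 4), (5, 7), (8, 10)]


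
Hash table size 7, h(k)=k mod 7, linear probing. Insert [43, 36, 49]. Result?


Insertions: 43->slot 1; 36->slot 2; 49->slot 0
Table: [49, 43, 36, None, None, None, None]


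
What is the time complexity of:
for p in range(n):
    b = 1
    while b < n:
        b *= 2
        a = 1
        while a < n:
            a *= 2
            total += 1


Per nesting level: O(n) * O(log n) * O(log n) = O(n (log n)^2)
Complexity: O(n (log n)^2)


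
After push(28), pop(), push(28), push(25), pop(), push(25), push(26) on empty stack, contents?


push(28) -> [28]
pop() returns 28 -> []
push(28) -> [28]
push(25) -> [28, 25]
pop() returns 25 -> [28]
push(25) -> [28, 25]
push(26) -> [28, 25, 26]
Final stack (bottom to top): [28, 25, 26]


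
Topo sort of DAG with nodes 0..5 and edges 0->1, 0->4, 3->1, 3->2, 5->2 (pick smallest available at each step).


Kahn's algorithm, process smallest node first
Order: [0, 3, 1, 4, 5, 2]


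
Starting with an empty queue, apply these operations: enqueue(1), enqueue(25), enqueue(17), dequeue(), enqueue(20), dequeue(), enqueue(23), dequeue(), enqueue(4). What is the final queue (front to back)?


enqueue(1) -> [1]
enqueue(25) -> [1, 25]
enqueue(17) -> [1, 25, 17]
dequeue() returns 1 -> [25, 17]
enqueue(20) -> [25, 17, 20]
dequeue() returns 25 -> [17, 20]
enqueue(23) -> [17, 20, 23]
dequeue() returns 17 -> [20, 23]
enqueue(4) -> [20, 23, 4]
Final queue (front to back): [20, 23, 4]


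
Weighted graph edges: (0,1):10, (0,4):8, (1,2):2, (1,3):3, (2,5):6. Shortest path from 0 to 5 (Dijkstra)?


Dijkstra from 0:
Distances: {0: 0, 1: 10, 2: 12, 3: 13, 4: 8, 5: 18}
Shortest distance to 5 = 18, path = [0, 1, 2, 5]


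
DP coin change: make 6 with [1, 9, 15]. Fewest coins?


dp[0]=0; dp[i]=1+min(dp[i-c] for c in coins)
...dp[1]=1, dp[2]=2, dp[3]=3, dp[4]=4, dp[5]=5, dp[6]=6
Minimum coins for 6 = 6


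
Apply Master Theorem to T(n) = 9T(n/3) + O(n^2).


a=9, b=3, c=2. log_3(9)=2 = c=2. Case 2: O(n^c log n) = O(n^2 log n)
Complexity: O(n^2 log n)


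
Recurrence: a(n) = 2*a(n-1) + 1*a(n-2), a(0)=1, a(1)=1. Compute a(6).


Build bottom-up:
...a(4)=17, a(5)=41, a(6)=2*41+1*17=99


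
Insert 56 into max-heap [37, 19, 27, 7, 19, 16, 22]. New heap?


Append 56: [37, 19, 27, 7, 19, 16, 22, 56]
Bubble up: swap idx 7(56) with idx 3(7); swap idx 3(56) with idx 1(19); swap idx 1(56) with idx 0(37)
Result: [56, 37, 27, 19, 19, 16, 22, 7]


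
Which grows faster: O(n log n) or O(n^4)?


linearithmic grows slower than quartic
O(n log n) is asymptotically smaller; O(n^4) grows faster


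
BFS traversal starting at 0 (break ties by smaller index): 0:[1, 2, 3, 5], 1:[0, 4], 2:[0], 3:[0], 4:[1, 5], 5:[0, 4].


BFS queue: start with [0]
Visit order: [0, 1, 2, 3, 5, 4]


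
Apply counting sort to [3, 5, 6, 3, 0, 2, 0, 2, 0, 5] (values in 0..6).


Count array: [3, 0, 2, 2, 0, 2, 1]
Reconstruct: [0, 0, 0, 2, 2, 3, 3, 5, 5, 6]


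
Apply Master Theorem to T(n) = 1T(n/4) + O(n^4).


a=1, b=4, c=4. log_4(1)=0 < c=4. Case 3: O(n^c) = O(n^4)
Complexity: O(n^4)


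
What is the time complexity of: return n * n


Analysis: constant-time operation, no loop
Complexity: O(1)


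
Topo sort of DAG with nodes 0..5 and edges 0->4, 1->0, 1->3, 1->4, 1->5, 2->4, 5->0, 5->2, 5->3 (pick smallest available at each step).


Kahn's algorithm, process smallest node first
Order: [1, 5, 0, 2, 3, 4]


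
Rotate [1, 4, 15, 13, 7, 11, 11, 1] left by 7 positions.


Left rotate by 7: [1, 1, 4, 15, 13, 7, 11, 11]


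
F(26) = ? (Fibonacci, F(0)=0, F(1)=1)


F(n)=F(n-1)+F(n-2)
...F(24)=46368, F(25)=75025, F(26)=121393


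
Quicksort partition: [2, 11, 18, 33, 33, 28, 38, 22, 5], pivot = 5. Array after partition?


Elements <= 5 go left of pivot.
Result: [2, 5, 18, 33, 33, 28, 38, 22, 11], pivot at index 1


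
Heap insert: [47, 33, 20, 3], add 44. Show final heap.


Append 44: [47, 33, 20, 3, 44]
Bubble up: swap idx 4(44) with idx 1(33)
Result: [47, 44, 20, 3, 33]


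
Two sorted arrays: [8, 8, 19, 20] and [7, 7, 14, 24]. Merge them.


Compare heads, take smaller each step.
Merged: [7, 7, 8, 8, 14, 19, 20, 24]


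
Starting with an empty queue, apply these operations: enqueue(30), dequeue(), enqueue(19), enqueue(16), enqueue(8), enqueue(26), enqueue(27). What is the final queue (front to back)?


enqueue(30) -> [30]
dequeue() returns 30 -> []
enqueue(19) -> [19]
enqueue(16) -> [19, 16]
enqueue(8) -> [19, 16, 8]
enqueue(26) -> [19, 16, 8, 26]
enqueue(27) -> [19, 16, 8, 26, 27]
Final queue (front to back): [19, 16, 8, 26, 27]


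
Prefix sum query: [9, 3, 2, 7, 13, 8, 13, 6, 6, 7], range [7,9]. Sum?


Prefix sums: [0, 9, 12, 14, 21, 34, 42, 55, 61, 67, 74]
Sum[7..9] = prefix[10] - prefix[7] = 74 - 55 = 19


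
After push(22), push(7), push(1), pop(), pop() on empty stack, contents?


push(22) -> [22]
push(7) -> [22, 7]
push(1) -> [22, 7, 1]
pop() returns 1 -> [22, 7]
pop() returns 7 -> [22]
Final stack (bottom to top): [22]


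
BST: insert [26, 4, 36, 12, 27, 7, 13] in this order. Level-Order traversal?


Root = 26; build tree by BST insertion.
Level-Order traversal: [26, 4, 36, 12, 27, 7, 13]


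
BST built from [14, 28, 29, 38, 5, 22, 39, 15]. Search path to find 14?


BST root = 14
Search for 14: compare at each node
Path: [14]


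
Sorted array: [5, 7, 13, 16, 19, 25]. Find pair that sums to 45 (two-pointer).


Two pointers: lo=0, hi=5
No pair sums to 45


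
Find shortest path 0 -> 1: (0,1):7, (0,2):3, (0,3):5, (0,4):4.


Dijkstra from 0:
Distances: {0: 0, 1: 7, 2: 3, 3: 5, 4: 4}
Shortest distance to 1 = 7, path = [0, 1]


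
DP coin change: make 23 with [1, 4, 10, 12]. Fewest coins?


dp[0]=0; dp[i]=1+min(dp[i-c] for c in coins)
...dp[18]=3, dp[19]=4, dp[20]=2, dp[21]=3, dp[22]=2, dp[23]=3
Minimum coins for 23 = 3


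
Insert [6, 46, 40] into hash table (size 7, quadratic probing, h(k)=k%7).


Insertions: 6->slot 6; 46->slot 4; 40->slot 5
Table: [None, None, None, None, 46, 40, 6]


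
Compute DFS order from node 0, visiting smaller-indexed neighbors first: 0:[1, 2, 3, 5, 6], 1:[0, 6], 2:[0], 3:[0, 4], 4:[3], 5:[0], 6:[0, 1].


DFS stack-based: start with [0]
Visit order: [0, 1, 6, 2, 3, 4, 5]


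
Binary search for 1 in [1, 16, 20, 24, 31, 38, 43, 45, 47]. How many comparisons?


Search for 1:
[0,8] mid=4 arr[4]=31
[0,3] mid=1 arr[1]=16
[0,0] mid=0 arr[0]=1
Total: 3 comparisons


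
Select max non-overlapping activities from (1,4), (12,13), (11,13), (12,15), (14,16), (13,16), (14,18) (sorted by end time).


Greedy: pick earliest-ending, then skip overlaps.
Selected (3 activities): [(1, 4), (12, 13), (14, 16)]


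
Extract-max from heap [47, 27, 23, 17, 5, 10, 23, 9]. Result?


Max = 47
Replace root with last, heapify down
Resulting heap: [27, 17, 23, 9, 5, 10, 23]


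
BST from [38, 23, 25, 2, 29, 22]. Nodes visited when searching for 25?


BST root = 38
Search for 25: compare at each node
Path: [38, 23, 25]


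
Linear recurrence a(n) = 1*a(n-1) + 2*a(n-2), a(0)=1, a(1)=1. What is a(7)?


Build bottom-up:
...a(5)=21, a(6)=43, a(7)=1*43+2*21=85


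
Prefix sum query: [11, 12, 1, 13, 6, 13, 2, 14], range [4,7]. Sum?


Prefix sums: [0, 11, 23, 24, 37, 43, 56, 58, 72]
Sum[4..7] = prefix[8] - prefix[4] = 72 - 37 = 35


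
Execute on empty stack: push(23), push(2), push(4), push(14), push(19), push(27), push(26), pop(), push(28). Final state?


push(23) -> [23]
push(2) -> [23, 2]
push(4) -> [23, 2, 4]
push(14) -> [23, 2, 4, 14]
push(19) -> [23, 2, 4, 14, 19]
push(27) -> [23, 2, 4, 14, 19, 27]
push(26) -> [23, 2, 4, 14, 19, 27, 26]
pop() returns 26 -> [23, 2, 4, 14, 19, 27]
push(28) -> [23, 2, 4, 14, 19, 27, 28]
Final stack (bottom to top): [23, 2, 4, 14, 19, 27, 28]


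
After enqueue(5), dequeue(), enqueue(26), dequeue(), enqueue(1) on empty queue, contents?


enqueue(5) -> [5]
dequeue() returns 5 -> []
enqueue(26) -> [26]
dequeue() returns 26 -> []
enqueue(1) -> [1]
Final queue (front to back): [1]


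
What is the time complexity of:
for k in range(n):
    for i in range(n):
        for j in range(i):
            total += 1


Per nesting level: O(n) * O(n) * O(n) [triangular over i] = O(n^3)
Complexity: O(n^3)


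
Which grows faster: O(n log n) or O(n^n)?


linearithmic grows slower than n^n
O(n log n) is asymptotically smaller; O(n^n) grows faster


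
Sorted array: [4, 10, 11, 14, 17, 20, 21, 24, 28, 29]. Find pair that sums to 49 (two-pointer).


Two pointers: lo=0, hi=9
Found pair: (20, 29) summing to 49


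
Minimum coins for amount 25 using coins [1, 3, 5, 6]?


dp[0]=0; dp[i]=1+min(dp[i-c] for c in coins)
...dp[20]=4, dp[21]=4, dp[22]=4, dp[23]=4, dp[24]=4, dp[25]=5
Minimum coins for 25 = 5


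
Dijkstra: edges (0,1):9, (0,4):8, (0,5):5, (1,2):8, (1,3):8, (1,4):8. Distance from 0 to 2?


Dijkstra from 0:
Distances: {0: 0, 1: 9, 2: 17, 3: 17, 4: 8, 5: 5}
Shortest distance to 2 = 17, path = [0, 1, 2]


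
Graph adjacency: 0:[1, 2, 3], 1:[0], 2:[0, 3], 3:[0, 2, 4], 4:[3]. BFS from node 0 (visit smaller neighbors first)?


BFS queue: start with [0]
Visit order: [0, 1, 2, 3, 4]


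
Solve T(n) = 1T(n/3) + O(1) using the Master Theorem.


a=1, b=3, c=0. log_3(1)=0 = c=0. Case 2: O(n^c log n) = O(log n)
Complexity: O(log n)


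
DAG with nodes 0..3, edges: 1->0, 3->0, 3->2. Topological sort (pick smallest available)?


Kahn's algorithm, process smallest node first
Order: [1, 3, 0, 2]


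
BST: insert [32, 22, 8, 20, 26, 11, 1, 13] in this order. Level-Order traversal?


Root = 32; build tree by BST insertion.
Level-Order traversal: [32, 22, 8, 26, 1, 20, 11, 13]


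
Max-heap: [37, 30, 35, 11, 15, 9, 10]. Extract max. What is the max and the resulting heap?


Max = 37
Replace root with last, heapify down
Resulting heap: [35, 30, 10, 11, 15, 9]


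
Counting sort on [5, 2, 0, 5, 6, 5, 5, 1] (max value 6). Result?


Count array: [1, 1, 1, 0, 0, 4, 1]
Reconstruct: [0, 1, 2, 5, 5, 5, 5, 6]


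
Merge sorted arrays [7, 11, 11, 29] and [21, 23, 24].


Compare heads, take smaller each step.
Merged: [7, 11, 11, 21, 23, 24, 29]


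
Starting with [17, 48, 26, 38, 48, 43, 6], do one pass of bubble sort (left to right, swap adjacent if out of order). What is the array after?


After one pass: [17, 26, 38, 48, 43, 6, 48]


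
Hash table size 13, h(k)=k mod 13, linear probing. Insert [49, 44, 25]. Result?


Insertions: 49->slot 10; 44->slot 5; 25->slot 12
Table: [None, None, None, None, None, 44, None, None, None, None, 49, None, 25]


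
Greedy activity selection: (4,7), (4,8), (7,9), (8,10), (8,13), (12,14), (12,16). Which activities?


Greedy: pick earliest-ending, then skip overlaps.
Selected (3 activities): [(4, 7), (7, 9), (12, 14)]


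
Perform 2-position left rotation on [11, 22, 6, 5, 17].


Left rotate by 2: [6, 5, 17, 11, 22]


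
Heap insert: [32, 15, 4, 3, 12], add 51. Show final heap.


Append 51: [32, 15, 4, 3, 12, 51]
Bubble up: swap idx 5(51) with idx 2(4); swap idx 2(51) with idx 0(32)
Result: [51, 15, 32, 3, 12, 4]


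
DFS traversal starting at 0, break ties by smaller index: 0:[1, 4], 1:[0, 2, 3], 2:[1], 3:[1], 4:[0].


DFS stack-based: start with [0]
Visit order: [0, 1, 2, 3, 4]


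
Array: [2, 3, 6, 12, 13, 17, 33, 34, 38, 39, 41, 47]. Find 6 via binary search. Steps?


Search for 6:
[0,11] mid=5 arr[5]=17
[0,4] mid=2 arr[2]=6
Total: 2 comparisons


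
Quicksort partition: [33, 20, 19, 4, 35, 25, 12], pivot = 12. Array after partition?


Elements <= 12 go left of pivot.
Result: [4, 12, 19, 33, 35, 25, 20], pivot at index 1


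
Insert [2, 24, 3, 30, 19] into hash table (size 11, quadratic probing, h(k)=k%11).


Insertions: 2->slot 2; 24->slot 3; 3->slot 4; 30->slot 8; 19->slot 9
Table: [None, None, 2, 24, 3, None, None, None, 30, 19, None]


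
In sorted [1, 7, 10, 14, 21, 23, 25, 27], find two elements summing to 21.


Two pointers: lo=0, hi=7
Found pair: (7, 14) summing to 21


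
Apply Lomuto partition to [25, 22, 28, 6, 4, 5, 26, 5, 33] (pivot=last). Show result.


Elements <= 33 go left of pivot.
Result: [25, 22, 28, 6, 4, 5, 26, 5, 33], pivot at index 8


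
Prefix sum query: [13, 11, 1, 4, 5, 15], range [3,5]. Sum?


Prefix sums: [0, 13, 24, 25, 29, 34, 49]
Sum[3..5] = prefix[6] - prefix[3] = 49 - 25 = 24


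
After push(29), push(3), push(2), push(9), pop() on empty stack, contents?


push(29) -> [29]
push(3) -> [29, 3]
push(2) -> [29, 3, 2]
push(9) -> [29, 3, 2, 9]
pop() returns 9 -> [29, 3, 2]
Final stack (bottom to top): [29, 3, 2]


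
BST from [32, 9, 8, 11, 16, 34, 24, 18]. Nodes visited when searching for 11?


BST root = 32
Search for 11: compare at each node
Path: [32, 9, 11]


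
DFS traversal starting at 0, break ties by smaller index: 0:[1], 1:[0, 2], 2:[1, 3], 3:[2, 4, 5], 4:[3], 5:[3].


DFS stack-based: start with [0]
Visit order: [0, 1, 2, 3, 4, 5]


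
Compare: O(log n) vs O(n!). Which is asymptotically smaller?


logarithmic grows slower than factorial
O(log n) is asymptotically smaller; O(n!) grows faster


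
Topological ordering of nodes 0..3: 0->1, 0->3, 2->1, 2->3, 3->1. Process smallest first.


Kahn's algorithm, process smallest node first
Order: [0, 2, 3, 1]


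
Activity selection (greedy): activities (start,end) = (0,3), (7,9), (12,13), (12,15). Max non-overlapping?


Greedy: pick earliest-ending, then skip overlaps.
Selected (3 activities): [(0, 3), (7, 9), (12, 13)]


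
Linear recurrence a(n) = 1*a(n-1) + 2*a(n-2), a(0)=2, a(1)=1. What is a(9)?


Build bottom-up:
...a(7)=127, a(8)=257, a(9)=1*257+2*127=511


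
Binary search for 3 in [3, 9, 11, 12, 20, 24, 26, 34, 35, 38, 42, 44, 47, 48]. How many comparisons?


Search for 3:
[0,13] mid=6 arr[6]=26
[0,5] mid=2 arr[2]=11
[0,1] mid=0 arr[0]=3
Total: 3 comparisons


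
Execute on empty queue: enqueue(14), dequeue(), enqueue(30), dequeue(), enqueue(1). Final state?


enqueue(14) -> [14]
dequeue() returns 14 -> []
enqueue(30) -> [30]
dequeue() returns 30 -> []
enqueue(1) -> [1]
Final queue (front to back): [1]


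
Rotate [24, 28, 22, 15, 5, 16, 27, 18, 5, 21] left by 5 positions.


Left rotate by 5: [16, 27, 18, 5, 21, 24, 28, 22, 15, 5]


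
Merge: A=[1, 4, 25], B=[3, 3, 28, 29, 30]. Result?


Compare heads, take smaller each step.
Merged: [1, 3, 3, 4, 25, 28, 29, 30]


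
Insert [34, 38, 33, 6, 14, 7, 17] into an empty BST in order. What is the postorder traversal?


Root = 34; build tree by BST insertion.
Postorder traversal: [7, 17, 14, 6, 33, 38, 34]


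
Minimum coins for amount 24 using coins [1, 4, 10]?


dp[0]=0; dp[i]=1+min(dp[i-c] for c in coins)
...dp[19]=4, dp[20]=2, dp[21]=3, dp[22]=4, dp[23]=5, dp[24]=3
Minimum coins for 24 = 3


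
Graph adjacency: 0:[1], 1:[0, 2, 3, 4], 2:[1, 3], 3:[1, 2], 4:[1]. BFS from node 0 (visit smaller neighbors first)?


BFS queue: start with [0]
Visit order: [0, 1, 2, 3, 4]


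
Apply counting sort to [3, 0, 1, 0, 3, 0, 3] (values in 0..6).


Count array: [3, 1, 0, 3, 0, 0, 0]
Reconstruct: [0, 0, 0, 1, 3, 3, 3]


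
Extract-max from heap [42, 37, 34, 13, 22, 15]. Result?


Max = 42
Replace root with last, heapify down
Resulting heap: [37, 22, 34, 13, 15]


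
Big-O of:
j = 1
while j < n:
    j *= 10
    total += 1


Per nesting level: O(log n) = O(log n)
Complexity: O(log n)


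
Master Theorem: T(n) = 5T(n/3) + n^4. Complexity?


a=5, b=3, c=4. log_3(5)=1.465 < c=4. Case 3: O(n^c) = O(n^4)
Complexity: O(n^4)


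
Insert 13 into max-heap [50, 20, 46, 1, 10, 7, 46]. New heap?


Append 13: [50, 20, 46, 1, 10, 7, 46, 13]
Bubble up: swap idx 7(13) with idx 3(1)
Result: [50, 20, 46, 13, 10, 7, 46, 1]


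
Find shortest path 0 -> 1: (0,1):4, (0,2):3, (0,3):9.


Dijkstra from 0:
Distances: {0: 0, 1: 4, 2: 3, 3: 9}
Shortest distance to 1 = 4, path = [0, 1]


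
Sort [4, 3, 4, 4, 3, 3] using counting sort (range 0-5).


Count array: [0, 0, 0, 3, 3, 0]
Reconstruct: [3, 3, 3, 4, 4, 4]


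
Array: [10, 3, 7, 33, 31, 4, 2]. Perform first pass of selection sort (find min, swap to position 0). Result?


After one pass: [2, 3, 7, 33, 31, 4, 10]


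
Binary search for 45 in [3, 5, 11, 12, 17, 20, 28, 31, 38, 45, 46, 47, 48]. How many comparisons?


Search for 45:
[0,12] mid=6 arr[6]=28
[7,12] mid=9 arr[9]=45
Total: 2 comparisons


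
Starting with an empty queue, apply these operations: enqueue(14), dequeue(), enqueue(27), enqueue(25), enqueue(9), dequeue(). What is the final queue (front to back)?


enqueue(14) -> [14]
dequeue() returns 14 -> []
enqueue(27) -> [27]
enqueue(25) -> [27, 25]
enqueue(9) -> [27, 25, 9]
dequeue() returns 27 -> [25, 9]
Final queue (front to back): [25, 9]


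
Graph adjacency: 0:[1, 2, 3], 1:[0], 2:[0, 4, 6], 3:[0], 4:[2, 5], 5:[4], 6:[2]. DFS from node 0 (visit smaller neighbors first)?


DFS stack-based: start with [0]
Visit order: [0, 1, 2, 4, 5, 6, 3]


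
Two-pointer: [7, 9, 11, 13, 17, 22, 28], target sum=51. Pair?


Two pointers: lo=0, hi=6
No pair sums to 51


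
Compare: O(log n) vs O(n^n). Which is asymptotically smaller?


logarithmic grows slower than n^n
O(log n) is asymptotically smaller; O(n^n) grows faster


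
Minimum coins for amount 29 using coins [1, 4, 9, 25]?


dp[0]=0; dp[i]=1+min(dp[i-c] for c in coins)
...dp[24]=5, dp[25]=1, dp[26]=2, dp[27]=3, dp[28]=4, dp[29]=2
Minimum coins for 29 = 2


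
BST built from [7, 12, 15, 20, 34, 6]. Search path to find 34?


BST root = 7
Search for 34: compare at each node
Path: [7, 12, 15, 20, 34]


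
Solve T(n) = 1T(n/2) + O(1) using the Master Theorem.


a=1, b=2, c=0. log_2(1)=0 = c=0. Case 2: O(n^c log n) = O(log n)
Complexity: O(log n)


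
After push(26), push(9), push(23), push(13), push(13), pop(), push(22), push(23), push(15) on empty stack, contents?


push(26) -> [26]
push(9) -> [26, 9]
push(23) -> [26, 9, 23]
push(13) -> [26, 9, 23, 13]
push(13) -> [26, 9, 23, 13, 13]
pop() returns 13 -> [26, 9, 23, 13]
push(22) -> [26, 9, 23, 13, 22]
push(23) -> [26, 9, 23, 13, 22, 23]
push(15) -> [26, 9, 23, 13, 22, 23, 15]
Final stack (bottom to top): [26, 9, 23, 13, 22, 23, 15]


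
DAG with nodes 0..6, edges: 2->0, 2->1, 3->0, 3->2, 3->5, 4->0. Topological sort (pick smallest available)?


Kahn's algorithm, process smallest node first
Order: [3, 2, 1, 4, 0, 5, 6]


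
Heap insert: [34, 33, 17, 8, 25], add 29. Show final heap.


Append 29: [34, 33, 17, 8, 25, 29]
Bubble up: swap idx 5(29) with idx 2(17)
Result: [34, 33, 29, 8, 25, 17]
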